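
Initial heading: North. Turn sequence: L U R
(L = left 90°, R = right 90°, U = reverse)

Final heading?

Answer: Final heading: South

Derivation:
Start: North
  L (left (90° counter-clockwise)) -> West
  U (U-turn (180°)) -> East
  R (right (90° clockwise)) -> South
Final: South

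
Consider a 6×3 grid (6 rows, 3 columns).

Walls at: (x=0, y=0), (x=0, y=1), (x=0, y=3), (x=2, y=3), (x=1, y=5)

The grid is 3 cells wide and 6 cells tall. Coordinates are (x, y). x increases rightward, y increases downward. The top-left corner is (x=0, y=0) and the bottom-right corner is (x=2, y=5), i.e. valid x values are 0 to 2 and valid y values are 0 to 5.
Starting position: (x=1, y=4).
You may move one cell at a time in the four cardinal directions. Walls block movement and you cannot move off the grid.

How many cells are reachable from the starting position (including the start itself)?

BFS flood-fill from (x=1, y=4):
  Distance 0: (x=1, y=4)
  Distance 1: (x=1, y=3), (x=0, y=4), (x=2, y=4)
  Distance 2: (x=1, y=2), (x=0, y=5), (x=2, y=5)
  Distance 3: (x=1, y=1), (x=0, y=2), (x=2, y=2)
  Distance 4: (x=1, y=0), (x=2, y=1)
  Distance 5: (x=2, y=0)
Total reachable: 13 (grid has 13 open cells total)

Answer: Reachable cells: 13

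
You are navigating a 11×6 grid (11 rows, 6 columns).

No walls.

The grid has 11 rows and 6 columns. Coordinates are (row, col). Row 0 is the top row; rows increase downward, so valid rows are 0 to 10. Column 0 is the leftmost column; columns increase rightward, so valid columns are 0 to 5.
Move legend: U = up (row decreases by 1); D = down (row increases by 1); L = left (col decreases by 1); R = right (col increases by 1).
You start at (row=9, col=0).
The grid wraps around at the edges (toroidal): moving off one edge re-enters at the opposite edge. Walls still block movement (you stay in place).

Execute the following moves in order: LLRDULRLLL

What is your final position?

Answer: Final position: (row=9, col=2)

Derivation:
Start: (row=9, col=0)
  L (left): (row=9, col=0) -> (row=9, col=5)
  L (left): (row=9, col=5) -> (row=9, col=4)
  R (right): (row=9, col=4) -> (row=9, col=5)
  D (down): (row=9, col=5) -> (row=10, col=5)
  U (up): (row=10, col=5) -> (row=9, col=5)
  L (left): (row=9, col=5) -> (row=9, col=4)
  R (right): (row=9, col=4) -> (row=9, col=5)
  L (left): (row=9, col=5) -> (row=9, col=4)
  L (left): (row=9, col=4) -> (row=9, col=3)
  L (left): (row=9, col=3) -> (row=9, col=2)
Final: (row=9, col=2)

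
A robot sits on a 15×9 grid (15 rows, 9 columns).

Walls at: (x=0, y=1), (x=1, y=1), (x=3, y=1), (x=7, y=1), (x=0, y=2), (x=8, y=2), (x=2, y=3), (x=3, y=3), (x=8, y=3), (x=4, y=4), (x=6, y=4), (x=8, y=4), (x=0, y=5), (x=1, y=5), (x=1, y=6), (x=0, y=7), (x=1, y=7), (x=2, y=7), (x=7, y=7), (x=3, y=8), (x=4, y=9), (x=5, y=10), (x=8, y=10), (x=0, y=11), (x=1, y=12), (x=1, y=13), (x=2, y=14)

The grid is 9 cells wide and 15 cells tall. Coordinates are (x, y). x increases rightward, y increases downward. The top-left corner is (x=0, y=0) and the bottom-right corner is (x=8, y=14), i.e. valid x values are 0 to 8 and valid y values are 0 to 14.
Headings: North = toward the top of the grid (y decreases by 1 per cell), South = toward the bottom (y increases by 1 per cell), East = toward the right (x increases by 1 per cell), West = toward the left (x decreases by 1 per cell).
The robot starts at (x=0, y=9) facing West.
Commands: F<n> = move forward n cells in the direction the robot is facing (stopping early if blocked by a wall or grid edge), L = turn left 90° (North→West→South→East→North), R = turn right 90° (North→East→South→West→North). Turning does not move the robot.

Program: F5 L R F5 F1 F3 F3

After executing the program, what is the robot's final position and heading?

Answer: Final position: (x=0, y=9), facing West

Derivation:
Start: (x=0, y=9), facing West
  F5: move forward 0/5 (blocked), now at (x=0, y=9)
  L: turn left, now facing South
  R: turn right, now facing West
  F5: move forward 0/5 (blocked), now at (x=0, y=9)
  F1: move forward 0/1 (blocked), now at (x=0, y=9)
  F3: move forward 0/3 (blocked), now at (x=0, y=9)
  F3: move forward 0/3 (blocked), now at (x=0, y=9)
Final: (x=0, y=9), facing West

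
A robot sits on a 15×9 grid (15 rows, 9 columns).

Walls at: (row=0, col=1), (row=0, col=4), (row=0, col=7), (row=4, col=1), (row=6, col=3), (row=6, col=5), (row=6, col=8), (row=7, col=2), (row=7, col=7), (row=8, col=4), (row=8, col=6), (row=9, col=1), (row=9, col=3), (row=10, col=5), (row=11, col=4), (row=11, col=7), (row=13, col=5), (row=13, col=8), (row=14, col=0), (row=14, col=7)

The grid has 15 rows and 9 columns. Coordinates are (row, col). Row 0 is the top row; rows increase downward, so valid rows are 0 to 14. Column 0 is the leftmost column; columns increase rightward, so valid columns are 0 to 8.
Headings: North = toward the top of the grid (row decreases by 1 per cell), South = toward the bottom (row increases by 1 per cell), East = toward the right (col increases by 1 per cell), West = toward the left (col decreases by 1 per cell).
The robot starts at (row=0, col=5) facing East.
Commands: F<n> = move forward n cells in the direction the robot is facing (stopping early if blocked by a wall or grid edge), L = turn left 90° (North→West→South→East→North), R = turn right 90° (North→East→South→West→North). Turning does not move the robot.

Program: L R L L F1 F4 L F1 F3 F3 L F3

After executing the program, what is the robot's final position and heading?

Start: (row=0, col=5), facing East
  L: turn left, now facing North
  R: turn right, now facing East
  L: turn left, now facing North
  L: turn left, now facing West
  F1: move forward 0/1 (blocked), now at (row=0, col=5)
  F4: move forward 0/4 (blocked), now at (row=0, col=5)
  L: turn left, now facing South
  F1: move forward 1, now at (row=1, col=5)
  F3: move forward 3, now at (row=4, col=5)
  F3: move forward 1/3 (blocked), now at (row=5, col=5)
  L: turn left, now facing East
  F3: move forward 3, now at (row=5, col=8)
Final: (row=5, col=8), facing East

Answer: Final position: (row=5, col=8), facing East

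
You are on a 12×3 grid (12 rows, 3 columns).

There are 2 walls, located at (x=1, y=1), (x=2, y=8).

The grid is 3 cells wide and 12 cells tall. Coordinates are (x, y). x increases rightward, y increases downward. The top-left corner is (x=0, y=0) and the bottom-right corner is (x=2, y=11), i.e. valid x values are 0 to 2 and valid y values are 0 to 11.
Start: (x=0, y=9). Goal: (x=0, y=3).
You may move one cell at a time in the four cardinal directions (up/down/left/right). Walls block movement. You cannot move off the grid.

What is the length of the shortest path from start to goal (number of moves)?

BFS from (x=0, y=9) until reaching (x=0, y=3):
  Distance 0: (x=0, y=9)
  Distance 1: (x=0, y=8), (x=1, y=9), (x=0, y=10)
  Distance 2: (x=0, y=7), (x=1, y=8), (x=2, y=9), (x=1, y=10), (x=0, y=11)
  Distance 3: (x=0, y=6), (x=1, y=7), (x=2, y=10), (x=1, y=11)
  Distance 4: (x=0, y=5), (x=1, y=6), (x=2, y=7), (x=2, y=11)
  Distance 5: (x=0, y=4), (x=1, y=5), (x=2, y=6)
  Distance 6: (x=0, y=3), (x=1, y=4), (x=2, y=5)  <- goal reached here
One shortest path (6 moves): (x=0, y=9) -> (x=0, y=8) -> (x=0, y=7) -> (x=0, y=6) -> (x=0, y=5) -> (x=0, y=4) -> (x=0, y=3)

Answer: Shortest path length: 6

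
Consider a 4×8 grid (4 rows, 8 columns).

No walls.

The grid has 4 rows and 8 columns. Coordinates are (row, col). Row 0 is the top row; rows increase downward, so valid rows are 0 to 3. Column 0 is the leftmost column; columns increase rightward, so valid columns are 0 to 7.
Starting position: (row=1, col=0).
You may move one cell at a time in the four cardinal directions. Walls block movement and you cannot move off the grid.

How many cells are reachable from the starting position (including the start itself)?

BFS flood-fill from (row=1, col=0):
  Distance 0: (row=1, col=0)
  Distance 1: (row=0, col=0), (row=1, col=1), (row=2, col=0)
  Distance 2: (row=0, col=1), (row=1, col=2), (row=2, col=1), (row=3, col=0)
  Distance 3: (row=0, col=2), (row=1, col=3), (row=2, col=2), (row=3, col=1)
  Distance 4: (row=0, col=3), (row=1, col=4), (row=2, col=3), (row=3, col=2)
  Distance 5: (row=0, col=4), (row=1, col=5), (row=2, col=4), (row=3, col=3)
  Distance 6: (row=0, col=5), (row=1, col=6), (row=2, col=5), (row=3, col=4)
  Distance 7: (row=0, col=6), (row=1, col=7), (row=2, col=6), (row=3, col=5)
  Distance 8: (row=0, col=7), (row=2, col=7), (row=3, col=6)
  Distance 9: (row=3, col=7)
Total reachable: 32 (grid has 32 open cells total)

Answer: Reachable cells: 32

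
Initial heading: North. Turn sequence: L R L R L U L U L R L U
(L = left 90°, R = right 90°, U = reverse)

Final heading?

Answer: Final heading: West

Derivation:
Start: North
  L (left (90° counter-clockwise)) -> West
  R (right (90° clockwise)) -> North
  L (left (90° counter-clockwise)) -> West
  R (right (90° clockwise)) -> North
  L (left (90° counter-clockwise)) -> West
  U (U-turn (180°)) -> East
  L (left (90° counter-clockwise)) -> North
  U (U-turn (180°)) -> South
  L (left (90° counter-clockwise)) -> East
  R (right (90° clockwise)) -> South
  L (left (90° counter-clockwise)) -> East
  U (U-turn (180°)) -> West
Final: West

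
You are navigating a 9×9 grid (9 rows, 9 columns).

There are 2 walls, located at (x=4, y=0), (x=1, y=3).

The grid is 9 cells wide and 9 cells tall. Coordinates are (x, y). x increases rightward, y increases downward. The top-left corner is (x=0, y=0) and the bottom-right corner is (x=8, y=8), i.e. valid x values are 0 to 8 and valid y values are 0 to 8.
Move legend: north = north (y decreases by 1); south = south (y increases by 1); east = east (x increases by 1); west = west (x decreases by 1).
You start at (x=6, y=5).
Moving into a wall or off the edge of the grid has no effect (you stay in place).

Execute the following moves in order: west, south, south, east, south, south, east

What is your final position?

Start: (x=6, y=5)
  west (west): (x=6, y=5) -> (x=5, y=5)
  south (south): (x=5, y=5) -> (x=5, y=6)
  south (south): (x=5, y=6) -> (x=5, y=7)
  east (east): (x=5, y=7) -> (x=6, y=7)
  south (south): (x=6, y=7) -> (x=6, y=8)
  south (south): blocked, stay at (x=6, y=8)
  east (east): (x=6, y=8) -> (x=7, y=8)
Final: (x=7, y=8)

Answer: Final position: (x=7, y=8)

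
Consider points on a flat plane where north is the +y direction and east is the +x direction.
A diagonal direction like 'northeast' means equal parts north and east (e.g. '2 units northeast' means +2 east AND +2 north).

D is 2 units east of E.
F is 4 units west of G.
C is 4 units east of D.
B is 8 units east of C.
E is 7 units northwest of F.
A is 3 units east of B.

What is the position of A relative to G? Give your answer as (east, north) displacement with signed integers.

Place G at the origin (east=0, north=0).
  F is 4 units west of G: delta (east=-4, north=+0); F at (east=-4, north=0).
  E is 7 units northwest of F: delta (east=-7, north=+7); E at (east=-11, north=7).
  D is 2 units east of E: delta (east=+2, north=+0); D at (east=-9, north=7).
  C is 4 units east of D: delta (east=+4, north=+0); C at (east=-5, north=7).
  B is 8 units east of C: delta (east=+8, north=+0); B at (east=3, north=7).
  A is 3 units east of B: delta (east=+3, north=+0); A at (east=6, north=7).
Therefore A relative to G: (east=6, north=7).

Answer: A is at (east=6, north=7) relative to G.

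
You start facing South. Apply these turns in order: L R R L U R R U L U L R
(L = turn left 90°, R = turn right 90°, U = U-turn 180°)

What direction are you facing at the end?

Answer: Final heading: East

Derivation:
Start: South
  L (left (90° counter-clockwise)) -> East
  R (right (90° clockwise)) -> South
  R (right (90° clockwise)) -> West
  L (left (90° counter-clockwise)) -> South
  U (U-turn (180°)) -> North
  R (right (90° clockwise)) -> East
  R (right (90° clockwise)) -> South
  U (U-turn (180°)) -> North
  L (left (90° counter-clockwise)) -> West
  U (U-turn (180°)) -> East
  L (left (90° counter-clockwise)) -> North
  R (right (90° clockwise)) -> East
Final: East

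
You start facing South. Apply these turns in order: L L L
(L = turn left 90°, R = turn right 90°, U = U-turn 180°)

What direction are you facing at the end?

Start: South
  L (left (90° counter-clockwise)) -> East
  L (left (90° counter-clockwise)) -> North
  L (left (90° counter-clockwise)) -> West
Final: West

Answer: Final heading: West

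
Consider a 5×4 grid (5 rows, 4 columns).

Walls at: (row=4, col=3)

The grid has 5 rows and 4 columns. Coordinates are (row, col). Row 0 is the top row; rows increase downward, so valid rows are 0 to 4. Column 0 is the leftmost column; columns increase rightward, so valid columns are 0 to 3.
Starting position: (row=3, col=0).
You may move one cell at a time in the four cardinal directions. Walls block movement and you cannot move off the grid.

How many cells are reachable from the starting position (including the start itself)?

Answer: Reachable cells: 19

Derivation:
BFS flood-fill from (row=3, col=0):
  Distance 0: (row=3, col=0)
  Distance 1: (row=2, col=0), (row=3, col=1), (row=4, col=0)
  Distance 2: (row=1, col=0), (row=2, col=1), (row=3, col=2), (row=4, col=1)
  Distance 3: (row=0, col=0), (row=1, col=1), (row=2, col=2), (row=3, col=3), (row=4, col=2)
  Distance 4: (row=0, col=1), (row=1, col=2), (row=2, col=3)
  Distance 5: (row=0, col=2), (row=1, col=3)
  Distance 6: (row=0, col=3)
Total reachable: 19 (grid has 19 open cells total)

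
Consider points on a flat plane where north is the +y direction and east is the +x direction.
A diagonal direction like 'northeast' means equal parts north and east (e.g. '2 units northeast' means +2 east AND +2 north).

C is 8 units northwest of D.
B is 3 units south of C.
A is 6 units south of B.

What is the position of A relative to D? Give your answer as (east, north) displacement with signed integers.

Answer: A is at (east=-8, north=-1) relative to D.

Derivation:
Place D at the origin (east=0, north=0).
  C is 8 units northwest of D: delta (east=-8, north=+8); C at (east=-8, north=8).
  B is 3 units south of C: delta (east=+0, north=-3); B at (east=-8, north=5).
  A is 6 units south of B: delta (east=+0, north=-6); A at (east=-8, north=-1).
Therefore A relative to D: (east=-8, north=-1).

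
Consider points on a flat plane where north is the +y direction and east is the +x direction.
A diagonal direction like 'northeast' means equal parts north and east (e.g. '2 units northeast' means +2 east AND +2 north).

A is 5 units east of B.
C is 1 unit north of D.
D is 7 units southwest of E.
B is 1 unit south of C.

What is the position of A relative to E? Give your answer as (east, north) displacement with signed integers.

Answer: A is at (east=-2, north=-7) relative to E.

Derivation:
Place E at the origin (east=0, north=0).
  D is 7 units southwest of E: delta (east=-7, north=-7); D at (east=-7, north=-7).
  C is 1 unit north of D: delta (east=+0, north=+1); C at (east=-7, north=-6).
  B is 1 unit south of C: delta (east=+0, north=-1); B at (east=-7, north=-7).
  A is 5 units east of B: delta (east=+5, north=+0); A at (east=-2, north=-7).
Therefore A relative to E: (east=-2, north=-7).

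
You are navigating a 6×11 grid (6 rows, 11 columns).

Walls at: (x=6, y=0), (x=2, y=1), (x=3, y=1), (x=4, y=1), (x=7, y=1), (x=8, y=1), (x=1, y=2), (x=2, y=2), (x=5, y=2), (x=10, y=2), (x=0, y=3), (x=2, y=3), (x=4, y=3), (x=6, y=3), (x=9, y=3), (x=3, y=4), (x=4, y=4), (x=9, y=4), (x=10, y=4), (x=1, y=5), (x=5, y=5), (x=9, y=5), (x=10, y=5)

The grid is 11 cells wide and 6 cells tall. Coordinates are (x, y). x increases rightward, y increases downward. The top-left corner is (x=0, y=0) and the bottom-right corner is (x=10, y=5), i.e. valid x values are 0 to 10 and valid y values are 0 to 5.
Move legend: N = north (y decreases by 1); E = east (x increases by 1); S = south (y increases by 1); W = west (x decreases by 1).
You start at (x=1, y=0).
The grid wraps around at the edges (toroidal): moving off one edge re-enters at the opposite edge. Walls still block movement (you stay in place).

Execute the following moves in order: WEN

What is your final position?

Answer: Final position: (x=1, y=0)

Derivation:
Start: (x=1, y=0)
  W (west): (x=1, y=0) -> (x=0, y=0)
  E (east): (x=0, y=0) -> (x=1, y=0)
  N (north): blocked, stay at (x=1, y=0)
Final: (x=1, y=0)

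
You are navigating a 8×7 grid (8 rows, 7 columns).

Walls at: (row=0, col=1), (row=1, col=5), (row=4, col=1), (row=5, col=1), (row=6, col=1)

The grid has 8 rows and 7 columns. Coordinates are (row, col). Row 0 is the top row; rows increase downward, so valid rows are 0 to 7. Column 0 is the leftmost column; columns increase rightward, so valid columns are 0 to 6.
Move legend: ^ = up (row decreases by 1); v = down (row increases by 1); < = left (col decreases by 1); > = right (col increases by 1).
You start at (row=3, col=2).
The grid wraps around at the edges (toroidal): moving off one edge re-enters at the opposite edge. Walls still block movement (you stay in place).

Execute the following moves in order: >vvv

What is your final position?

Answer: Final position: (row=6, col=3)

Derivation:
Start: (row=3, col=2)
  > (right): (row=3, col=2) -> (row=3, col=3)
  v (down): (row=3, col=3) -> (row=4, col=3)
  v (down): (row=4, col=3) -> (row=5, col=3)
  v (down): (row=5, col=3) -> (row=6, col=3)
Final: (row=6, col=3)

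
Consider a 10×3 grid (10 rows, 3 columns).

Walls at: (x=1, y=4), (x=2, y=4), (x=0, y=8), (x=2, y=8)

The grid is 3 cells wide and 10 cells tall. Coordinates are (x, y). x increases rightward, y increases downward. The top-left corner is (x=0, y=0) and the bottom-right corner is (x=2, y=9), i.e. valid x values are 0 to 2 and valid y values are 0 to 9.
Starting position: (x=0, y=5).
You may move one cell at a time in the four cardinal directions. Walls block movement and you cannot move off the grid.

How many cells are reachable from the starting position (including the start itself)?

BFS flood-fill from (x=0, y=5):
  Distance 0: (x=0, y=5)
  Distance 1: (x=0, y=4), (x=1, y=5), (x=0, y=6)
  Distance 2: (x=0, y=3), (x=2, y=5), (x=1, y=6), (x=0, y=7)
  Distance 3: (x=0, y=2), (x=1, y=3), (x=2, y=6), (x=1, y=7)
  Distance 4: (x=0, y=1), (x=1, y=2), (x=2, y=3), (x=2, y=7), (x=1, y=8)
  Distance 5: (x=0, y=0), (x=1, y=1), (x=2, y=2), (x=1, y=9)
  Distance 6: (x=1, y=0), (x=2, y=1), (x=0, y=9), (x=2, y=9)
  Distance 7: (x=2, y=0)
Total reachable: 26 (grid has 26 open cells total)

Answer: Reachable cells: 26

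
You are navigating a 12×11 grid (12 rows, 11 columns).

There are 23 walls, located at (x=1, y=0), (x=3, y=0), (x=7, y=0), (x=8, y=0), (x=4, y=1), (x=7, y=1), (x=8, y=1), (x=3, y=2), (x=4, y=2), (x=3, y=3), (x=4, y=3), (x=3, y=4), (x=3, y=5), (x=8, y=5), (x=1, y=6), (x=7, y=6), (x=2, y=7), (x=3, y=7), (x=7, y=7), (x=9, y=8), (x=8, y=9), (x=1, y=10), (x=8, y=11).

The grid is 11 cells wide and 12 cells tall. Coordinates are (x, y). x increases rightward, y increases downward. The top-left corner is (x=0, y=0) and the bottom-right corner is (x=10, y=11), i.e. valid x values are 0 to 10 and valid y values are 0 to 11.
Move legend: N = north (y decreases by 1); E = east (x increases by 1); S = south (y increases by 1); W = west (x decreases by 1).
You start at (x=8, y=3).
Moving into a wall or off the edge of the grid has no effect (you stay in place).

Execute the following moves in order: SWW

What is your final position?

Answer: Final position: (x=6, y=4)

Derivation:
Start: (x=8, y=3)
  S (south): (x=8, y=3) -> (x=8, y=4)
  W (west): (x=8, y=4) -> (x=7, y=4)
  W (west): (x=7, y=4) -> (x=6, y=4)
Final: (x=6, y=4)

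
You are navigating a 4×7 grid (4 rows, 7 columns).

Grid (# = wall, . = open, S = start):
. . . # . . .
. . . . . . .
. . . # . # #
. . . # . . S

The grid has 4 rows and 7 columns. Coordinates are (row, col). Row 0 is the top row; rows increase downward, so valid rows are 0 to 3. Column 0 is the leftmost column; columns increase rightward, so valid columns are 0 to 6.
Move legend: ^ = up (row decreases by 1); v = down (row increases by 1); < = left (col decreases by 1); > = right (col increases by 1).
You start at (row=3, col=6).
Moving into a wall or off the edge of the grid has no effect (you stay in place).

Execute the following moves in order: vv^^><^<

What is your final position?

Start: (row=3, col=6)
  v (down): blocked, stay at (row=3, col=6)
  v (down): blocked, stay at (row=3, col=6)
  ^ (up): blocked, stay at (row=3, col=6)
  ^ (up): blocked, stay at (row=3, col=6)
  > (right): blocked, stay at (row=3, col=6)
  < (left): (row=3, col=6) -> (row=3, col=5)
  ^ (up): blocked, stay at (row=3, col=5)
  < (left): (row=3, col=5) -> (row=3, col=4)
Final: (row=3, col=4)

Answer: Final position: (row=3, col=4)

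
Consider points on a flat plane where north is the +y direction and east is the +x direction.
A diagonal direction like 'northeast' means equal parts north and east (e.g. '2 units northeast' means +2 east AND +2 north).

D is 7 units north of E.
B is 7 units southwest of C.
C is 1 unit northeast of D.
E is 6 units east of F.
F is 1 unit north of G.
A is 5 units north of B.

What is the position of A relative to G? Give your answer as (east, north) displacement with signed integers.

Place G at the origin (east=0, north=0).
  F is 1 unit north of G: delta (east=+0, north=+1); F at (east=0, north=1).
  E is 6 units east of F: delta (east=+6, north=+0); E at (east=6, north=1).
  D is 7 units north of E: delta (east=+0, north=+7); D at (east=6, north=8).
  C is 1 unit northeast of D: delta (east=+1, north=+1); C at (east=7, north=9).
  B is 7 units southwest of C: delta (east=-7, north=-7); B at (east=0, north=2).
  A is 5 units north of B: delta (east=+0, north=+5); A at (east=0, north=7).
Therefore A relative to G: (east=0, north=7).

Answer: A is at (east=0, north=7) relative to G.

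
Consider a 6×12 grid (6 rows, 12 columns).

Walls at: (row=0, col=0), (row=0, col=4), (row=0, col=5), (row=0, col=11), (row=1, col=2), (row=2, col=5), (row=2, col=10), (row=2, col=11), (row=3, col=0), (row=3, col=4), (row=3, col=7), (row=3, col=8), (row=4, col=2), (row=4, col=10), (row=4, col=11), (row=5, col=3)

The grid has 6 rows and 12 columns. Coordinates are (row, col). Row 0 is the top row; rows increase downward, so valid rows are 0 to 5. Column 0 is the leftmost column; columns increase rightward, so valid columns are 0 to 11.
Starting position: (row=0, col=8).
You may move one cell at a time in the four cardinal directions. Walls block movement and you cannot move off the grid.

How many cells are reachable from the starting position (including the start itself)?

BFS flood-fill from (row=0, col=8):
  Distance 0: (row=0, col=8)
  Distance 1: (row=0, col=7), (row=0, col=9), (row=1, col=8)
  Distance 2: (row=0, col=6), (row=0, col=10), (row=1, col=7), (row=1, col=9), (row=2, col=8)
  Distance 3: (row=1, col=6), (row=1, col=10), (row=2, col=7), (row=2, col=9)
  Distance 4: (row=1, col=5), (row=1, col=11), (row=2, col=6), (row=3, col=9)
  Distance 5: (row=1, col=4), (row=3, col=6), (row=3, col=10), (row=4, col=9)
  Distance 6: (row=1, col=3), (row=2, col=4), (row=3, col=5), (row=3, col=11), (row=4, col=6), (row=4, col=8), (row=5, col=9)
  Distance 7: (row=0, col=3), (row=2, col=3), (row=4, col=5), (row=4, col=7), (row=5, col=6), (row=5, col=8), (row=5, col=10)
  Distance 8: (row=0, col=2), (row=2, col=2), (row=3, col=3), (row=4, col=4), (row=5, col=5), (row=5, col=7), (row=5, col=11)
  Distance 9: (row=0, col=1), (row=2, col=1), (row=3, col=2), (row=4, col=3), (row=5, col=4)
  Distance 10: (row=1, col=1), (row=2, col=0), (row=3, col=1)
  Distance 11: (row=1, col=0), (row=4, col=1)
  Distance 12: (row=4, col=0), (row=5, col=1)
  Distance 13: (row=5, col=0), (row=5, col=2)
Total reachable: 56 (grid has 56 open cells total)

Answer: Reachable cells: 56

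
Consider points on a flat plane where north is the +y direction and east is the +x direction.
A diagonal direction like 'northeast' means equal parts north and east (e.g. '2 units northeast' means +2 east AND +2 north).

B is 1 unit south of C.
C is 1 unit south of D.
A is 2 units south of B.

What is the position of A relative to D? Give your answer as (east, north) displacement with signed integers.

Answer: A is at (east=0, north=-4) relative to D.

Derivation:
Place D at the origin (east=0, north=0).
  C is 1 unit south of D: delta (east=+0, north=-1); C at (east=0, north=-1).
  B is 1 unit south of C: delta (east=+0, north=-1); B at (east=0, north=-2).
  A is 2 units south of B: delta (east=+0, north=-2); A at (east=0, north=-4).
Therefore A relative to D: (east=0, north=-4).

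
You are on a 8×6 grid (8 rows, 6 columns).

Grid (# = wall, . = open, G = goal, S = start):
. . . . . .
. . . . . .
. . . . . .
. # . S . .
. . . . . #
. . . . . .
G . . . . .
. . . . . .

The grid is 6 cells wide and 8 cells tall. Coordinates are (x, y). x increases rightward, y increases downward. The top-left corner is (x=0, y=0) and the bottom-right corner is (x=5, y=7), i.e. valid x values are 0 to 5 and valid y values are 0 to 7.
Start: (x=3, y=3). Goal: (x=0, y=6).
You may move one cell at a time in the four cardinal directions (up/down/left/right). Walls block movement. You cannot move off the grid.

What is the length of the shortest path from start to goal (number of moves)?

Answer: Shortest path length: 6

Derivation:
BFS from (x=3, y=3) until reaching (x=0, y=6):
  Distance 0: (x=3, y=3)
  Distance 1: (x=3, y=2), (x=2, y=3), (x=4, y=3), (x=3, y=4)
  Distance 2: (x=3, y=1), (x=2, y=2), (x=4, y=2), (x=5, y=3), (x=2, y=4), (x=4, y=4), (x=3, y=5)
  Distance 3: (x=3, y=0), (x=2, y=1), (x=4, y=1), (x=1, y=2), (x=5, y=2), (x=1, y=4), (x=2, y=5), (x=4, y=5), (x=3, y=6)
  Distance 4: (x=2, y=0), (x=4, y=0), (x=1, y=1), (x=5, y=1), (x=0, y=2), (x=0, y=4), (x=1, y=5), (x=5, y=5), (x=2, y=6), (x=4, y=6), (x=3, y=7)
  Distance 5: (x=1, y=0), (x=5, y=0), (x=0, y=1), (x=0, y=3), (x=0, y=5), (x=1, y=6), (x=5, y=6), (x=2, y=7), (x=4, y=7)
  Distance 6: (x=0, y=0), (x=0, y=6), (x=1, y=7), (x=5, y=7)  <- goal reached here
One shortest path (6 moves): (x=3, y=3) -> (x=2, y=3) -> (x=2, y=4) -> (x=1, y=4) -> (x=0, y=4) -> (x=0, y=5) -> (x=0, y=6)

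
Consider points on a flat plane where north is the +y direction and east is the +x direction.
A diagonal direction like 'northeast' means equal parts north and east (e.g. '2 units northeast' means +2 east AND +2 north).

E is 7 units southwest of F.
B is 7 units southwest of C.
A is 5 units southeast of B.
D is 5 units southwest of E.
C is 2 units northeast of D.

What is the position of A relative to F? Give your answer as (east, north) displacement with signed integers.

Place F at the origin (east=0, north=0).
  E is 7 units southwest of F: delta (east=-7, north=-7); E at (east=-7, north=-7).
  D is 5 units southwest of E: delta (east=-5, north=-5); D at (east=-12, north=-12).
  C is 2 units northeast of D: delta (east=+2, north=+2); C at (east=-10, north=-10).
  B is 7 units southwest of C: delta (east=-7, north=-7); B at (east=-17, north=-17).
  A is 5 units southeast of B: delta (east=+5, north=-5); A at (east=-12, north=-22).
Therefore A relative to F: (east=-12, north=-22).

Answer: A is at (east=-12, north=-22) relative to F.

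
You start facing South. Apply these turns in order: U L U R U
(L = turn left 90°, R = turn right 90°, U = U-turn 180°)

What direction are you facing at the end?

Start: South
  U (U-turn (180°)) -> North
  L (left (90° counter-clockwise)) -> West
  U (U-turn (180°)) -> East
  R (right (90° clockwise)) -> South
  U (U-turn (180°)) -> North
Final: North

Answer: Final heading: North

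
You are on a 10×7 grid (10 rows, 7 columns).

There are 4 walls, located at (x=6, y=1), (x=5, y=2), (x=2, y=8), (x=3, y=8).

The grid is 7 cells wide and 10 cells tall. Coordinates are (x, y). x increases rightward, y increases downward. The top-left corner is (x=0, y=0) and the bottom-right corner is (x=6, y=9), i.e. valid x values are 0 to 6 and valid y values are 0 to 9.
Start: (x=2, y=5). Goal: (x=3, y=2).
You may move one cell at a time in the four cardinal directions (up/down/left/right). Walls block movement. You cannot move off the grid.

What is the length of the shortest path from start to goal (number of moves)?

BFS from (x=2, y=5) until reaching (x=3, y=2):
  Distance 0: (x=2, y=5)
  Distance 1: (x=2, y=4), (x=1, y=5), (x=3, y=5), (x=2, y=6)
  Distance 2: (x=2, y=3), (x=1, y=4), (x=3, y=4), (x=0, y=5), (x=4, y=5), (x=1, y=6), (x=3, y=6), (x=2, y=7)
  Distance 3: (x=2, y=2), (x=1, y=3), (x=3, y=3), (x=0, y=4), (x=4, y=4), (x=5, y=5), (x=0, y=6), (x=4, y=6), (x=1, y=7), (x=3, y=7)
  Distance 4: (x=2, y=1), (x=1, y=2), (x=3, y=2), (x=0, y=3), (x=4, y=3), (x=5, y=4), (x=6, y=5), (x=5, y=6), (x=0, y=7), (x=4, y=7), (x=1, y=8)  <- goal reached here
One shortest path (4 moves): (x=2, y=5) -> (x=3, y=5) -> (x=3, y=4) -> (x=3, y=3) -> (x=3, y=2)

Answer: Shortest path length: 4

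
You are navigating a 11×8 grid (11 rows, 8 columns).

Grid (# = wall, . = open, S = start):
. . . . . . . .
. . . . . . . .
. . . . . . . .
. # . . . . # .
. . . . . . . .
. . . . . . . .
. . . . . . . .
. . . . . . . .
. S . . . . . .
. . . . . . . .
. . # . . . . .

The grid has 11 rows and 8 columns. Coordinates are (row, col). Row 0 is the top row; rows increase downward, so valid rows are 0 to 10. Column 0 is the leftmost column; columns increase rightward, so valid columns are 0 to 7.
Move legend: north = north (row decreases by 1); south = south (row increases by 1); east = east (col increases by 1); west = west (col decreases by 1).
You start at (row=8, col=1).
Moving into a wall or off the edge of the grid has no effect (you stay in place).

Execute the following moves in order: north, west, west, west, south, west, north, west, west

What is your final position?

Answer: Final position: (row=7, col=0)

Derivation:
Start: (row=8, col=1)
  north (north): (row=8, col=1) -> (row=7, col=1)
  west (west): (row=7, col=1) -> (row=7, col=0)
  west (west): blocked, stay at (row=7, col=0)
  west (west): blocked, stay at (row=7, col=0)
  south (south): (row=7, col=0) -> (row=8, col=0)
  west (west): blocked, stay at (row=8, col=0)
  north (north): (row=8, col=0) -> (row=7, col=0)
  west (west): blocked, stay at (row=7, col=0)
  west (west): blocked, stay at (row=7, col=0)
Final: (row=7, col=0)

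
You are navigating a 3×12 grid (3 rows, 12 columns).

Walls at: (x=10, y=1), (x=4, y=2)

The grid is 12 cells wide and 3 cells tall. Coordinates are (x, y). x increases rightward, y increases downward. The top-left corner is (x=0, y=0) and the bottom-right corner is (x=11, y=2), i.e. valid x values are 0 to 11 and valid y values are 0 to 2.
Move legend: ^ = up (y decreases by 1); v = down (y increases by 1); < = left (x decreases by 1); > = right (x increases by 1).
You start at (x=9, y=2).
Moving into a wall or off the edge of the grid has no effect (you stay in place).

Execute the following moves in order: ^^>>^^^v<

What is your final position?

Answer: Final position: (x=11, y=1)

Derivation:
Start: (x=9, y=2)
  ^ (up): (x=9, y=2) -> (x=9, y=1)
  ^ (up): (x=9, y=1) -> (x=9, y=0)
  > (right): (x=9, y=0) -> (x=10, y=0)
  > (right): (x=10, y=0) -> (x=11, y=0)
  [×3]^ (up): blocked, stay at (x=11, y=0)
  v (down): (x=11, y=0) -> (x=11, y=1)
  < (left): blocked, stay at (x=11, y=1)
Final: (x=11, y=1)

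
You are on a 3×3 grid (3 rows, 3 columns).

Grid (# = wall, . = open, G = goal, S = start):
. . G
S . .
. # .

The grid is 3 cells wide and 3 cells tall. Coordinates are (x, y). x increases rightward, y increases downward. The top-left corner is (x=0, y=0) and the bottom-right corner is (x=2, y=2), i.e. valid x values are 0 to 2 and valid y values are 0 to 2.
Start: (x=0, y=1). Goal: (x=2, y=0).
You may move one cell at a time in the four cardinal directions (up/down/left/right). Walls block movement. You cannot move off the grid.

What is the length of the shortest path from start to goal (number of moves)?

BFS from (x=0, y=1) until reaching (x=2, y=0):
  Distance 0: (x=0, y=1)
  Distance 1: (x=0, y=0), (x=1, y=1), (x=0, y=2)
  Distance 2: (x=1, y=0), (x=2, y=1)
  Distance 3: (x=2, y=0), (x=2, y=2)  <- goal reached here
One shortest path (3 moves): (x=0, y=1) -> (x=1, y=1) -> (x=2, y=1) -> (x=2, y=0)

Answer: Shortest path length: 3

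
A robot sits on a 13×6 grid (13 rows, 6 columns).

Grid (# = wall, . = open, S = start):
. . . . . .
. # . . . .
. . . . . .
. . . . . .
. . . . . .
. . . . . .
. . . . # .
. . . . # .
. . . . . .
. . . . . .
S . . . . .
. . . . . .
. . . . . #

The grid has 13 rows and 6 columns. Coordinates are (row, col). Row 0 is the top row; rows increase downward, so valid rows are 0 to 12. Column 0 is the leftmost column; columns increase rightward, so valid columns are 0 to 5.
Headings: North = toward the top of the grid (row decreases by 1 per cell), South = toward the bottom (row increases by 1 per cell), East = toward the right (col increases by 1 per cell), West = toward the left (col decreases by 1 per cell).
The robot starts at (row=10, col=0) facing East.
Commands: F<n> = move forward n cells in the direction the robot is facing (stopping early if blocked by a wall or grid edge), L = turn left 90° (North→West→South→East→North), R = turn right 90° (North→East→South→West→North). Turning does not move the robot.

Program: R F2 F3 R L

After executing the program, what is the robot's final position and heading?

Answer: Final position: (row=12, col=0), facing South

Derivation:
Start: (row=10, col=0), facing East
  R: turn right, now facing South
  F2: move forward 2, now at (row=12, col=0)
  F3: move forward 0/3 (blocked), now at (row=12, col=0)
  R: turn right, now facing West
  L: turn left, now facing South
Final: (row=12, col=0), facing South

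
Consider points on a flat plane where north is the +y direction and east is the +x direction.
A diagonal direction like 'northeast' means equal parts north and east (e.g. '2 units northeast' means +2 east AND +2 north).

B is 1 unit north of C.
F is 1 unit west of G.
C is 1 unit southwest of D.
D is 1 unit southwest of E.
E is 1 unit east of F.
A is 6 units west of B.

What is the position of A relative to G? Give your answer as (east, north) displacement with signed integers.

Answer: A is at (east=-8, north=-1) relative to G.

Derivation:
Place G at the origin (east=0, north=0).
  F is 1 unit west of G: delta (east=-1, north=+0); F at (east=-1, north=0).
  E is 1 unit east of F: delta (east=+1, north=+0); E at (east=0, north=0).
  D is 1 unit southwest of E: delta (east=-1, north=-1); D at (east=-1, north=-1).
  C is 1 unit southwest of D: delta (east=-1, north=-1); C at (east=-2, north=-2).
  B is 1 unit north of C: delta (east=+0, north=+1); B at (east=-2, north=-1).
  A is 6 units west of B: delta (east=-6, north=+0); A at (east=-8, north=-1).
Therefore A relative to G: (east=-8, north=-1).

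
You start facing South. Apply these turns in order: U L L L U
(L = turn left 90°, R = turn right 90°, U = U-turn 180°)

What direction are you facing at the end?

Start: South
  U (U-turn (180°)) -> North
  L (left (90° counter-clockwise)) -> West
  L (left (90° counter-clockwise)) -> South
  L (left (90° counter-clockwise)) -> East
  U (U-turn (180°)) -> West
Final: West

Answer: Final heading: West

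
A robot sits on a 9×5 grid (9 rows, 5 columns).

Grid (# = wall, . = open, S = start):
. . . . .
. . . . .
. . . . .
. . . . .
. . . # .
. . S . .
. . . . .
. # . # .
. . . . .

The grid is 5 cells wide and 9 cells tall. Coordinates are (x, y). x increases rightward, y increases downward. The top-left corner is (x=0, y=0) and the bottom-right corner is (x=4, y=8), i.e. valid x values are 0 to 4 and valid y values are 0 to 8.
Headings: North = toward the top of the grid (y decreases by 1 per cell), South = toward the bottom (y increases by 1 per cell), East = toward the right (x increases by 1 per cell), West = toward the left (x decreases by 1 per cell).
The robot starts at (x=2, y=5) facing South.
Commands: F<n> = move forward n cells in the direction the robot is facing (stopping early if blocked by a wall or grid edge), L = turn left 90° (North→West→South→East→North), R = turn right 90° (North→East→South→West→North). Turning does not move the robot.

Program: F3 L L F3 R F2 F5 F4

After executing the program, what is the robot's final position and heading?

Answer: Final position: (x=4, y=5), facing East

Derivation:
Start: (x=2, y=5), facing South
  F3: move forward 3, now at (x=2, y=8)
  L: turn left, now facing East
  L: turn left, now facing North
  F3: move forward 3, now at (x=2, y=5)
  R: turn right, now facing East
  F2: move forward 2, now at (x=4, y=5)
  F5: move forward 0/5 (blocked), now at (x=4, y=5)
  F4: move forward 0/4 (blocked), now at (x=4, y=5)
Final: (x=4, y=5), facing East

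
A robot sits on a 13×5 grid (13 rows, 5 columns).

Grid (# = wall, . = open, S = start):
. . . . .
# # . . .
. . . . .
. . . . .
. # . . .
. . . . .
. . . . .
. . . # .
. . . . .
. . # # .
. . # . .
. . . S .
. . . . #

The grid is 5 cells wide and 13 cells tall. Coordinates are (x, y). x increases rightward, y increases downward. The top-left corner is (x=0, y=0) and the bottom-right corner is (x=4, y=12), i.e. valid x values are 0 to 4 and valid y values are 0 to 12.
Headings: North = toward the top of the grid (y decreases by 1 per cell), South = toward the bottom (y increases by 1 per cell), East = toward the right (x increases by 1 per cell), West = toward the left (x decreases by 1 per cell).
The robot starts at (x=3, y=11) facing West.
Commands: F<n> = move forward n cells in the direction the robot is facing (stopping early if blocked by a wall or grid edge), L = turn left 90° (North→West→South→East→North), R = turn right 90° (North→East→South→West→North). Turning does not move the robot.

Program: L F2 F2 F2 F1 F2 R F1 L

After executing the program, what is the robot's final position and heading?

Answer: Final position: (x=2, y=12), facing South

Derivation:
Start: (x=3, y=11), facing West
  L: turn left, now facing South
  F2: move forward 1/2 (blocked), now at (x=3, y=12)
  F2: move forward 0/2 (blocked), now at (x=3, y=12)
  F2: move forward 0/2 (blocked), now at (x=3, y=12)
  F1: move forward 0/1 (blocked), now at (x=3, y=12)
  F2: move forward 0/2 (blocked), now at (x=3, y=12)
  R: turn right, now facing West
  F1: move forward 1, now at (x=2, y=12)
  L: turn left, now facing South
Final: (x=2, y=12), facing South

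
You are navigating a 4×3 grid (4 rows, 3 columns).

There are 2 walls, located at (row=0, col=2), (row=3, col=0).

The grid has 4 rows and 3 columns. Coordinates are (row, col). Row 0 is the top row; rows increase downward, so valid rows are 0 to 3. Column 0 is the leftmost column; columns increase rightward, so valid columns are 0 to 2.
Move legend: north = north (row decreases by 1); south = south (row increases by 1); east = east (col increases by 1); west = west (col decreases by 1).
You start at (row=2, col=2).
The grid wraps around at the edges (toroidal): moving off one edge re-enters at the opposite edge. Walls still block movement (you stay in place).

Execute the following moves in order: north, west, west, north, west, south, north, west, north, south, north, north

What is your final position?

Start: (row=2, col=2)
  north (north): (row=2, col=2) -> (row=1, col=2)
  west (west): (row=1, col=2) -> (row=1, col=1)
  west (west): (row=1, col=1) -> (row=1, col=0)
  north (north): (row=1, col=0) -> (row=0, col=0)
  west (west): blocked, stay at (row=0, col=0)
  south (south): (row=0, col=0) -> (row=1, col=0)
  north (north): (row=1, col=0) -> (row=0, col=0)
  west (west): blocked, stay at (row=0, col=0)
  north (north): blocked, stay at (row=0, col=0)
  south (south): (row=0, col=0) -> (row=1, col=0)
  north (north): (row=1, col=0) -> (row=0, col=0)
  north (north): blocked, stay at (row=0, col=0)
Final: (row=0, col=0)

Answer: Final position: (row=0, col=0)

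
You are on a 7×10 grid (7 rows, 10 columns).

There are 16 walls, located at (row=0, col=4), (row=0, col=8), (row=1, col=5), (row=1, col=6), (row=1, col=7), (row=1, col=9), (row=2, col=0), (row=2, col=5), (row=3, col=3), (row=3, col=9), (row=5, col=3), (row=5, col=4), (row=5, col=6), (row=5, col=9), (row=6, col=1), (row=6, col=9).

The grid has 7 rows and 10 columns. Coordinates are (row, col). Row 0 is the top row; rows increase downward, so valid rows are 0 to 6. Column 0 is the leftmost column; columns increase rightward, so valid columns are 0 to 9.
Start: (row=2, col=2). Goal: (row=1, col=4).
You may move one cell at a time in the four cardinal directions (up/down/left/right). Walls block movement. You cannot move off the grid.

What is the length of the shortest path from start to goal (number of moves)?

BFS from (row=2, col=2) until reaching (row=1, col=4):
  Distance 0: (row=2, col=2)
  Distance 1: (row=1, col=2), (row=2, col=1), (row=2, col=3), (row=3, col=2)
  Distance 2: (row=0, col=2), (row=1, col=1), (row=1, col=3), (row=2, col=4), (row=3, col=1), (row=4, col=2)
  Distance 3: (row=0, col=1), (row=0, col=3), (row=1, col=0), (row=1, col=4), (row=3, col=0), (row=3, col=4), (row=4, col=1), (row=4, col=3), (row=5, col=2)  <- goal reached here
One shortest path (3 moves): (row=2, col=2) -> (row=2, col=3) -> (row=2, col=4) -> (row=1, col=4)

Answer: Shortest path length: 3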